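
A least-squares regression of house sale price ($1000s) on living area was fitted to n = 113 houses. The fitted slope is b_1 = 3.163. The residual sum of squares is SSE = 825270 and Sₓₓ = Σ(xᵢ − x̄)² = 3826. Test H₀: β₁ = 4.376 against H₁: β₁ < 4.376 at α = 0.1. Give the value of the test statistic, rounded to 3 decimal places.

t = -0.870

MSE = SSE/(n − 2) = 825270/111 = 7434.86.
SE(b_1) = √(MSE/Sₓₓ) = √(7434.86/3826) = 1.394.
t = (3.163 − 4.376) / 1.394 = -0.870.
df = n − 2 = 111.
One-sided p ≈ 0.1930, which is ≥ 0.1, so fail to reject H₀.
The data do not give significant evidence that the true slope on living area is below 4.376 $1000s per unit.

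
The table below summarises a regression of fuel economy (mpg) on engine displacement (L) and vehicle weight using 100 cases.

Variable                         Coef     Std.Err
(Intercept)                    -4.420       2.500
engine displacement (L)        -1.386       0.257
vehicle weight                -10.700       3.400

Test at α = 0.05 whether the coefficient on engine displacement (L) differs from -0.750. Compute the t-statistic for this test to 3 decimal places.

Read off: b = -1.386, SE = 0.257 for engine displacement (L).
H₀: β₁ = -0.750 vs H₁: β₁ ≠ -0.750.
t = (-1.386 − (-0.750)) / 0.257 = -2.475.
df = n − k − 1 = 100 − 2 − 1 = 97.
Two-sided p ≈ 0.0151, which is < 0.05, so reject H₀.
There is evidence that the true slope on engine displacement (L) differs from -0.750 mpg per unit, holding the other predictors fixed.

t = -2.475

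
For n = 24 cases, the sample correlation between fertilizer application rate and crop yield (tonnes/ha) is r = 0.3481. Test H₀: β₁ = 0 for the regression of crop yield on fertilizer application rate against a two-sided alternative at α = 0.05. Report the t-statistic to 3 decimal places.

t = 1.742

t = r·√(n − 2)/√(1 − r²) = 0.3481·√22/√0.878826 = 1.742.
df = n − 2 = 22.
Two-sided p ≈ 0.0955, which is ≥ 0.05, so fail to reject H₀.
The data do not give significant evidence of a linear association between fertilizer application rate and crop yield.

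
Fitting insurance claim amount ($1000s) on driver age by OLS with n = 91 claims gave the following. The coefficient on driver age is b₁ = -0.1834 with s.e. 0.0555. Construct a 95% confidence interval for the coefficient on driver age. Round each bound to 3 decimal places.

df = n − 2 = 91 − 2 = 89.
t* = t_{0.025, 89} = 1.986979.
Margin = t* × SE = 1.986979 × 0.0555 = 0.11028.
CI: -0.1834 ± 0.11028 → (-0.294, -0.073).
With 95% confidence, each one-unit increase in driver age is associated with a change of between -0.294 and -0.073 $1000s in insurance claim amount.

(-0.294, -0.073)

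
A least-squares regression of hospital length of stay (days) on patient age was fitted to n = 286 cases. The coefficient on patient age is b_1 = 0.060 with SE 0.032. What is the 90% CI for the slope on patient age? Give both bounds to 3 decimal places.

(0.007, 0.113)

df = n − 2 = 286 − 2 = 284.
t* = t_{0.05, 284} = 1.650237.
Margin = t* × SE = 1.650237 × 0.032 = 0.05281.
CI: 0.060 ± 0.05281 → (0.007, 0.113).
With 90% confidence, each one-unit increase in patient age is associated with a change of between 0.007 and 0.113 days in hospital length of stay.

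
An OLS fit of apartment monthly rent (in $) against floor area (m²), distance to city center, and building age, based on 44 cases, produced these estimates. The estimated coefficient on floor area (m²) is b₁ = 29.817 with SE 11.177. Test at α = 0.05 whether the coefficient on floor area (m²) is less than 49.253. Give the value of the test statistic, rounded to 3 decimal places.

H₀: β₁ = 49.253 vs H₁: β₁ < 49.253.
t = (b₁ − β₁⁰)/SE = (29.817 − 49.253) / 11.177 = -1.739.
df = n − k − 1 = 44 − 3 − 1 = 40.
One-sided p ≈ 0.0449, which is < 0.05, so reject H₀.
There is evidence that the true slope on floor area (m²) is below 49.253 $ per unit, holding the other predictors fixed.

t = -1.739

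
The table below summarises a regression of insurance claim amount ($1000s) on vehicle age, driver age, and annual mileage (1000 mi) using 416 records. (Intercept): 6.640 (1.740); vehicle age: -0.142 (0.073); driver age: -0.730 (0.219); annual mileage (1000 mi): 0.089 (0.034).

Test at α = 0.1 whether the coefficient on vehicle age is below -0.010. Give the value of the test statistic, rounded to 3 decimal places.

t = -1.808

Read off: b = -0.142, SE = 0.073 for vehicle age.
H₀: β₁ = -0.010 vs H₁: β₁ < -0.010.
t = (-0.142 − (-0.010)) / 0.073 = -1.808.
df = n − k − 1 = 416 − 3 − 1 = 412.
One-sided p ≈ 0.0357, which is < 0.1, so reject H₀.
There is evidence that the true slope on vehicle age is below -0.010 $1000s per unit, holding the other predictors fixed.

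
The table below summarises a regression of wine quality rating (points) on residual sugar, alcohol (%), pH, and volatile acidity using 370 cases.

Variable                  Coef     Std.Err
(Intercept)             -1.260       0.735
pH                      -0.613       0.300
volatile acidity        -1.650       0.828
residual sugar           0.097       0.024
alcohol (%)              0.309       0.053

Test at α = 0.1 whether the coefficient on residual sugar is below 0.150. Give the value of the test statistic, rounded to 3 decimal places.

Read off: b = 0.097, SE = 0.024 for residual sugar.
H₀: β₁ = 0.150 vs H₁: β₁ < 0.150.
t = (0.097 − 0.150) / 0.024 = -2.208.
df = n − k − 1 = 370 − 4 − 1 = 365.
One-sided p ≈ 0.0139, which is < 0.1, so reject H₀.
There is evidence that the true slope on residual sugar is below 0.150 points per unit, holding the other predictors fixed.

t = -2.208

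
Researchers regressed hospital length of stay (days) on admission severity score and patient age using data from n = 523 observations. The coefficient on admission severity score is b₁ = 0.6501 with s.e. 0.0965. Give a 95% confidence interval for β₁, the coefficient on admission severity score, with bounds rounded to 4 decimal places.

df = n − k − 1 = 523 − 2 − 1 = 520.
t* = t_{0.025, 520} = 1.964537.
Margin = t* × SE = 1.964537 × 0.0965 = 0.189578.
CI: 0.6501 ± 0.189578 → (0.4605, 0.8397).
With 95% confidence, each one-unit increase in admission severity score is associated with a change of between 0.4605 and 0.8397 days in hospital length of stay, holding the other predictors fixed.

(0.4605, 0.8397)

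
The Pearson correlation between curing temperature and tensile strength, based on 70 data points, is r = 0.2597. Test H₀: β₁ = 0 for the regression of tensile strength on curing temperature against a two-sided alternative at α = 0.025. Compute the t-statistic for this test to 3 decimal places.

t = 2.218

t = r·√(n − 2)/√(1 − r²) = 0.2597·√68/√0.932556 = 2.218.
df = n − 2 = 68.
Two-sided p ≈ 0.0299, which is ≥ 0.025, so fail to reject H₀.
The data do not give significant evidence of a linear association between curing temperature and tensile strength.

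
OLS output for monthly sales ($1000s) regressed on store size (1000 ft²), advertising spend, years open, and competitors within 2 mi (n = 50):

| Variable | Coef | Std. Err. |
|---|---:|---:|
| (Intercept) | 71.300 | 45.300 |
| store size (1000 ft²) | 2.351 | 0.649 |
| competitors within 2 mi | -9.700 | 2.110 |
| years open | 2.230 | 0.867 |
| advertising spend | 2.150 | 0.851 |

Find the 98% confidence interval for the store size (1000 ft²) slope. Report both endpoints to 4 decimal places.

Read off: b = 2.351, SE = 0.649 for store size (1000 ft²).
df = n − k − 1 = 50 − 4 − 1 = 45.
t* = t_{0.01, 45} = 2.412116.
Margin = t* × SE = 2.412116 × 0.649 = 1.565463.
CI: 2.351 ± 1.565463 → (0.7855, 3.9165).

(0.7855, 3.9165)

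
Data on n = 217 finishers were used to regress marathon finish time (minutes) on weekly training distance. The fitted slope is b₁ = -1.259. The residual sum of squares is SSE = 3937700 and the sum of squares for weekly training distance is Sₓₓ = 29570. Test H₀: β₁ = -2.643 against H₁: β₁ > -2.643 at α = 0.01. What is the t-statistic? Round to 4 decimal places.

t = 1.7586

MSE = SSE/(n − 2) = 3937700/215 = 18314.9.
SE(b₁) = √(MSE/Sₓₓ) = √(18314.9/29570) = 0.787003.
t = (-1.259 − (-2.643)) / 0.787003 = 1.7586.
df = n − 2 = 215.
One-sided p ≈ 0.0400, which is ≥ 0.01, so fail to reject H₀.
The data do not give significant evidence that the true slope on weekly training distance exceeds -2.643 minutes per unit.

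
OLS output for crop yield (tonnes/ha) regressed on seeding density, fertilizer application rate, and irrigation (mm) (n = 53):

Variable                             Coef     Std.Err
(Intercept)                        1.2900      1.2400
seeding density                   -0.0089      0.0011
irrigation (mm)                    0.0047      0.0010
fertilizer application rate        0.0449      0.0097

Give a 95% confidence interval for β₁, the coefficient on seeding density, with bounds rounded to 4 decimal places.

Read off: b = -0.0089, SE = 0.0011 for seeding density.
df = n − k − 1 = 53 − 3 − 1 = 49.
t* = t_{0.025, 49} = 2.009575.
Margin = t* × SE = 2.009575 × 0.0011 = 0.002211.
CI: -0.0089 ± 0.002211 → (-0.0111, -0.0067).

(-0.0111, -0.0067)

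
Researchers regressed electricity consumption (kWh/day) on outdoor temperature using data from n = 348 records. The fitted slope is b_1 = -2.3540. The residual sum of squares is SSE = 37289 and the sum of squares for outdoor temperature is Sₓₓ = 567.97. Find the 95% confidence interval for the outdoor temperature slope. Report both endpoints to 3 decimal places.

(-3.211, -1.497)

MSE = SSE/(n − 2) = 37289/346 = 107.772.
SE(b_1) = √(MSE/Sₓₓ) = √(107.772/567.97) = 0.435602.
df = n − 2 = 346.
t* = t_{0.025, 346} = 1.966844.
Margin = t* × SE = 1.966844 × 0.435602 = 0.85676.
CI: -2.3540 ± 0.85676 → (-3.211, -1.497).
With 95% confidence, each one-unit increase in outdoor temperature is associated with a change of between -3.211 and -1.497 kWh/day in electricity consumption.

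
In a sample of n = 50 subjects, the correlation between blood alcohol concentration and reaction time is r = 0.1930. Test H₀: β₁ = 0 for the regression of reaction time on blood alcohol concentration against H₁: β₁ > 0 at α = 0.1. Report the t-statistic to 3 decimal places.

t = 1.363

t = r·√(n − 2)/√(1 − r²) = 0.1930·√48/√0.962751 = 1.363.
df = n − 2 = 48.
One-sided p ≈ 0.0897, which is < 0.1, so reject H₀.
There is evidence of a linear association between blood alcohol concentration and reaction time.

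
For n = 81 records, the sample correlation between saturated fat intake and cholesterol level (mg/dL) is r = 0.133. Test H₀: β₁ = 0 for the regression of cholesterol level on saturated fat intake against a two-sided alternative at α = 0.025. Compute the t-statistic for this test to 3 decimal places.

t = 1.193

t = r·√(n − 2)/√(1 − r²) = 0.133·√79/√0.982311 = 1.193.
df = n − 2 = 79.
Two-sided p ≈ 0.2365, which is ≥ 0.025, so fail to reject H₀.
The data do not give significant evidence of a linear association between saturated fat intake and cholesterol level.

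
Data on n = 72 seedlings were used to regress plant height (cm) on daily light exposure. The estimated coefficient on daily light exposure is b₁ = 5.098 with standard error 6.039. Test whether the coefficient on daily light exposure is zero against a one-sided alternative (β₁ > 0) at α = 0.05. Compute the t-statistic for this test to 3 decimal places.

t = 0.844

H₀: β₁ = 0 vs H₁: β₁ > 0.
t = (b₁ − β₁⁰)/SE = 5.098 / 6.039 = 0.844.
df = n − 2 = 72 − 2 = 70.
One-sided p ≈ 0.2007, which is ≥ 0.05, so fail to reject H₀.
The data do not give significant evidence that the true slope on daily light exposure is positive.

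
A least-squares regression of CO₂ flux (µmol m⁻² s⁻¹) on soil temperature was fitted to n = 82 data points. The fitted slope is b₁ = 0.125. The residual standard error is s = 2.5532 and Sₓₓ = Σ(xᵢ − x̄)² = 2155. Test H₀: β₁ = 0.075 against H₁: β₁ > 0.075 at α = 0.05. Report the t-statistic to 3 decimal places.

SE(b₁) = s/√Sₓₓ = 2.5532/√2155 = 0.0549998.
t = (0.125 − 0.075) / 0.0549998 = 0.909.
df = n − 2 = 80.
One-sided p ≈ 0.1830, which is ≥ 0.05, so fail to reject H₀.
The data do not give significant evidence that the true slope on soil temperature exceeds 0.075 µmol m⁻² s⁻¹ per unit.

t = 0.909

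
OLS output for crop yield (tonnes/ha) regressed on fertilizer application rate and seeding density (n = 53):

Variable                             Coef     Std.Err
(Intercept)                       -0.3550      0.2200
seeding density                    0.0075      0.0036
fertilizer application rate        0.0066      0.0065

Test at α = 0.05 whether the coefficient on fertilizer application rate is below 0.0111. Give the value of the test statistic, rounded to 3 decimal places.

Read off: b = 0.0066, SE = 0.0065 for fertilizer application rate.
H₀: β₁ = 0.0111 vs H₁: β₁ < 0.0111.
t = (0.0066 − 0.0111) / 0.0065 = -0.692.
df = n − k − 1 = 53 − 2 − 1 = 50.
One-sided p ≈ 0.2460, which is ≥ 0.05, so fail to reject H₀.
The data do not give significant evidence that the true slope on fertilizer application rate is below 0.0111 tonnes/ha per unit, holding the other predictors fixed.

t = -0.692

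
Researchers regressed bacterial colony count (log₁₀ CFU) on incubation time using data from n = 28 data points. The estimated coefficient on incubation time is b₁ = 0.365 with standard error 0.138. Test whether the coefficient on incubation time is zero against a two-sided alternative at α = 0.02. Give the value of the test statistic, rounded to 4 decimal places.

H₀: β₁ = 0 vs H₁: β₁ ≠ 0.
t = (b₁ − β₁⁰)/SE = 0.365 / 0.138 = 2.6449.
df = n − 2 = 28 − 2 = 26.
Two-sided p ≈ 0.0137, which is < 0.02, so reject H₀.
There is evidence that incubation time is associated with bacterial colony count.

t = 2.6449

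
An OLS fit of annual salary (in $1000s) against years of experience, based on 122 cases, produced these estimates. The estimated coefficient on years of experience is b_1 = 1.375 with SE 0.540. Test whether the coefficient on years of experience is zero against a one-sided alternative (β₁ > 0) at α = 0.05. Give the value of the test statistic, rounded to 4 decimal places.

t = 2.5463

H₀: β₁ = 0 vs H₁: β₁ > 0.
t = (b_1 − β₁⁰)/SE = 1.375 / 0.540 = 2.5463.
df = n − 2 = 122 − 2 = 120.
One-sided p ≈ 0.0061, which is < 0.05, so reject H₀.
There is evidence that the true slope on years of experience is positive.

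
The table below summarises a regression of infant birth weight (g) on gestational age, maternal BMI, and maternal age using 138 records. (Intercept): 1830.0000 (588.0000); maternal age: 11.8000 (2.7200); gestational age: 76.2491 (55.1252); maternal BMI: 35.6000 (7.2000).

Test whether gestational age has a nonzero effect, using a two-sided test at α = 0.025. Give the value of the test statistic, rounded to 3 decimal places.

t = 1.383

Read off: b = 76.2491, SE = 55.1252 for gestational age.
H₀: β₁ = 0 vs H₁: β₁ ≠ 0.
t = 76.2491 / 55.1252 = 1.383.
df = n − k − 1 = 138 − 3 − 1 = 134.
Two-sided p ≈ 0.1689, which is ≥ 0.025, so fail to reject H₀.
The data do not give significant evidence of an association between gestational age and infant birth weight, after adjusting for the other predictors.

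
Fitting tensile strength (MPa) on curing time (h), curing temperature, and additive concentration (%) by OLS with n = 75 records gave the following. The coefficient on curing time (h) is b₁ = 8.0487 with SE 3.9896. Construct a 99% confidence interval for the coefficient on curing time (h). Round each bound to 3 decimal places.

df = n − k − 1 = 75 − 3 − 1 = 71.
t* = t_{0.005, 71} = 2.646863.
Margin = t* × SE = 2.646863 × 3.9896 = 10.55993.
CI: 8.0487 ± 10.55993 → (-2.511, 18.609).
With 99% confidence, each one-unit increase in curing time (h) is associated with a change of between -2.511 and 18.609 MPa in tensile strength, holding the other predictors fixed.

(-2.511, 18.609)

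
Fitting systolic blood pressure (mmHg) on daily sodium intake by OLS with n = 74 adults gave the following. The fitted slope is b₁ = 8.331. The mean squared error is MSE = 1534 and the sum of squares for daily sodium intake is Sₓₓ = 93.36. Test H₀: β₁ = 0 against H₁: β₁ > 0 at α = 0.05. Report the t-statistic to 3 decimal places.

t = 2.055

SE(b₁) = √(MSE/Sₓₓ) = √(1534/93.36) = 4.05352.
t = 8.331 / 4.05352 = 2.055.
df = n − 2 = 72.
One-sided p ≈ 0.0217, which is < 0.05, so reject H₀.
There is evidence that the true slope on daily sodium intake is positive.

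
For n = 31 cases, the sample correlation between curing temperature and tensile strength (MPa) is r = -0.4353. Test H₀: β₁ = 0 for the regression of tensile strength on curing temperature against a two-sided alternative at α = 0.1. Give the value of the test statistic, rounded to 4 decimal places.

t = -2.6038

t = r·√(n − 2)/√(1 − r²) = -0.4353·√29/√0.810514 = -2.6038.
df = n − 2 = 29.
Two-sided p ≈ 0.0144, which is < 0.1, so reject H₀.
There is evidence of a linear association between curing temperature and tensile strength.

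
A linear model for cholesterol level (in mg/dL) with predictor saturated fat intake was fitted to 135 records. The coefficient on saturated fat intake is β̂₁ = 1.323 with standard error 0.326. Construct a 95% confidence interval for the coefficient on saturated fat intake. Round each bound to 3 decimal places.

df = n − 2 = 135 − 2 = 133.
t* = t_{0.025, 133} = 1.977961.
Margin = t* × SE = 1.977961 × 0.326 = 0.64482.
CI: 1.323 ± 0.64482 → (0.678, 1.968).
With 95% confidence, each one-unit increase in saturated fat intake is associated with a change of between 0.678 and 1.968 mg/dL in cholesterol level.

(0.678, 1.968)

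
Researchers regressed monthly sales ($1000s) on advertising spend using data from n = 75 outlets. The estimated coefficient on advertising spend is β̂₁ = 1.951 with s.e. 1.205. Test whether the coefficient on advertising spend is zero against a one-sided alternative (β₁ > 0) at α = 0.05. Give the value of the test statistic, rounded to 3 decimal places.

t = 1.619

H₀: β₁ = 0 vs H₁: β₁ > 0.
t = (β̂₁ − β₁⁰)/SE = 1.951 / 1.205 = 1.619.
df = n − 2 = 75 − 2 = 73.
One-sided p ≈ 0.0549, which is ≥ 0.05, so fail to reject H₀.
The data do not give significant evidence that the true slope on advertising spend is positive.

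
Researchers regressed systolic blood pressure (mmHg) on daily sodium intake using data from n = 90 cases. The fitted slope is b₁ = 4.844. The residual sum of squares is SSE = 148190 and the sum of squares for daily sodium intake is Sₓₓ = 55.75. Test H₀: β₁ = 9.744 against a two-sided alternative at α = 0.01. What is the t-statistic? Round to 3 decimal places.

t = -0.892

MSE = SSE/(n − 2) = 148190/88 = 1683.98.
SE(b₁) = √(MSE/Sₓₓ) = √(1683.98/55.75) = 5.49599.
t = (4.844 − 9.744) / 5.49599 = -0.892.
df = n − 2 = 88.
Two-sided p ≈ 0.3751, which is ≥ 0.01, so fail to reject H₀.
The data are consistent with a true slope of 9.744 mmHg per unit of daily sodium intake.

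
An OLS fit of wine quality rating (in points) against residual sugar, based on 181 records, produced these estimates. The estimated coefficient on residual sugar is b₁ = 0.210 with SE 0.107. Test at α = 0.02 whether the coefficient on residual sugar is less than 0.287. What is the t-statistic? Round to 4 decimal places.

t = -0.7196

H₀: β₁ = 0.287 vs H₁: β₁ < 0.287.
t = (b₁ − β₁⁰)/SE = (0.210 − 0.287) / 0.107 = -0.7196.
df = n − 2 = 181 − 2 = 179.
One-sided p ≈ 0.2363, which is ≥ 0.02, so fail to reject H₀.
The data do not give significant evidence that the true slope on residual sugar is below 0.287 points per unit.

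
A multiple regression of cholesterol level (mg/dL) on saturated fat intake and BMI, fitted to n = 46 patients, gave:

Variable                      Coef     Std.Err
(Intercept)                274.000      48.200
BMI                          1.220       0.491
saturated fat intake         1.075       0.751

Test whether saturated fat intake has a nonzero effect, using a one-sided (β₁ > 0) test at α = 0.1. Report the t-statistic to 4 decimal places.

t = 1.4314

Read off: b = 1.075, SE = 0.751 for saturated fat intake.
H₀: β₁ = 0 vs H₁: β₁ > 0.
t = 1.075 / 0.751 = 1.4314.
df = n − k − 1 = 46 − 2 − 1 = 43.
One-sided p ≈ 0.0798, which is < 0.1, so reject H₀.
There is evidence that the true slope on saturated fat intake is positive, holding the other predictors fixed.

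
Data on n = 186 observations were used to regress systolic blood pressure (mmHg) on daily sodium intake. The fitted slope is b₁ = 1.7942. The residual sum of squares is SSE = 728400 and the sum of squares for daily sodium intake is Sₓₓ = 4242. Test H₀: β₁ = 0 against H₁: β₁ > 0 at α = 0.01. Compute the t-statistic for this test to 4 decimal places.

t = 1.8573

MSE = SSE/(n − 2) = 728400/184 = 3958.7.
SE(b₁) = √(MSE/Sₓₓ) = √(3958.7/4242) = 0.96603.
t = 1.7942 / 0.96603 = 1.8573.
df = n − 2 = 184.
One-sided p ≈ 0.0324, which is ≥ 0.01, so fail to reject H₀.
The data do not give significant evidence that the true slope on daily sodium intake is positive.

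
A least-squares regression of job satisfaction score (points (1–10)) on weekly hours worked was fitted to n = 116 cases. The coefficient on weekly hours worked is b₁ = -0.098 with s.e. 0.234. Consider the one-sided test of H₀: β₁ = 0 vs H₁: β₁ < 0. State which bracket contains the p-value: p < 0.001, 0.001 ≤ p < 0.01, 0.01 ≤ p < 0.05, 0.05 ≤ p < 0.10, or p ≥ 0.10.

p ≥ 0.10

t = -0.098 / 0.234 = -0.419.
df = n − 2 = 116 − 2 = 114.
One-sided p = P(T_{114} < t) ≈ 0.3381.
So p ≥ 0.10.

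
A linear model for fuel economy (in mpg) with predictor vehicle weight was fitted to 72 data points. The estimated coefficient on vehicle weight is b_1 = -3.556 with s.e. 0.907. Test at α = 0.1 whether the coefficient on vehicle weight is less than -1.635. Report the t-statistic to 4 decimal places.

t = -2.1180

H₀: β₁ = -1.635 vs H₁: β₁ < -1.635.
t = (b_1 − β₁⁰)/SE = (-3.556 − (-1.635)) / 0.907 = -2.1180.
df = n − 2 = 72 − 2 = 70.
One-sided p ≈ 0.0189, which is < 0.1, so reject H₀.
There is evidence that the true slope on vehicle weight is below -1.635 mpg per unit.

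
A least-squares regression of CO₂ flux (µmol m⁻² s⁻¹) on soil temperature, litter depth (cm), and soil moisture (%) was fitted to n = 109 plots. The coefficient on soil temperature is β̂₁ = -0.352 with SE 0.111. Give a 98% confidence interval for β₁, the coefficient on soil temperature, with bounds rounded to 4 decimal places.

(-0.6142, -0.0898)

df = n − k − 1 = 109 − 3 − 1 = 105.
t* = t_{0.01, 105} = 2.362388.
Margin = t* × SE = 2.362388 × 0.111 = 0.262225.
CI: -0.352 ± 0.262225 → (-0.6142, -0.0898).
With 98% confidence, each one-unit increase in soil temperature is associated with a change of between -0.6142 and -0.0898 µmol m⁻² s⁻¹ in CO₂ flux, holding the other predictors fixed.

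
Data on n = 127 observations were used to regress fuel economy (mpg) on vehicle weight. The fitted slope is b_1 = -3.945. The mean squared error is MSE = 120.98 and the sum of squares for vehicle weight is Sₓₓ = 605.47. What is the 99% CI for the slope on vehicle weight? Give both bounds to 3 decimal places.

(-5.114, -2.776)

SE(b_1) = √(MSE/Sₓₓ) = √(120.98/605.47) = 0.447003.
df = n − 2 = 125.
t* = t_{0.005, 125} = 2.615733.
Margin = t* × SE = 2.615733 × 0.447003 = 1.16924.
CI: -3.945 ± 1.16924 → (-5.114, -2.776).
With 99% confidence, each one-unit increase in vehicle weight is associated with a change of between -5.114 and -2.776 mpg in fuel economy.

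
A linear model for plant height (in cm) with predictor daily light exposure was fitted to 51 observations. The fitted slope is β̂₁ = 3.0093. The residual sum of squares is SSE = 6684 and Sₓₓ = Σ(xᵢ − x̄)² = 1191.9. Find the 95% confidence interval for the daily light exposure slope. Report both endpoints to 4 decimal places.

(2.3295, 3.6891)

MSE = SSE/(n − 2) = 6684/49 = 136.408.
SE(β̂₁) = √(MSE/Sₓₓ) = √(136.408/1191.9) = 0.338299.
df = n − 2 = 49.
t* = t_{0.025, 49} = 2.009575.
Margin = t* × SE = 2.009575 × 0.338299 = 0.679837.
CI: 3.0093 ± 0.679837 → (2.3295, 3.6891).
With 95% confidence, each one-unit increase in daily light exposure is associated with a change of between 2.3295 and 3.6891 cm in plant height.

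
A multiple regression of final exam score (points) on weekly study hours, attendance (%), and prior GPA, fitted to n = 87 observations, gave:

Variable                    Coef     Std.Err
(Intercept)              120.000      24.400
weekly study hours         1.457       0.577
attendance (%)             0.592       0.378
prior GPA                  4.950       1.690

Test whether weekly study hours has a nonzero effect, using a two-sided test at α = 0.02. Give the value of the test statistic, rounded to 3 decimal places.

t = 2.525

Read off: b = 1.457, SE = 0.577 for weekly study hours.
H₀: β₁ = 0 vs H₁: β₁ ≠ 0.
t = 1.457 / 0.577 = 2.525.
df = n − k − 1 = 87 − 3 − 1 = 83.
Two-sided p ≈ 0.0135, which is < 0.02, so reject H₀.
There is evidence that weekly study hours is associated with final exam score, holding the other predictors fixed.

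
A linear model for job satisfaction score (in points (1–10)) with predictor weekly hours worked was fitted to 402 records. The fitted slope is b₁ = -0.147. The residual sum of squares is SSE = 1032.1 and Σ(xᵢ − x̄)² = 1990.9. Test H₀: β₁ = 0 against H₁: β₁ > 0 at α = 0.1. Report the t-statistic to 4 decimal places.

MSE = SSE/(n − 2) = 1032.1/400 = 2.58025.
SE(b₁) = √(MSE/Sₓₓ) = √(2.58025/1990.9) = 0.0360003.
t = -0.147 / 0.0360003 = -4.0833.
df = n − 2 = 400.
One-sided p ≈ 1.0000, which is ≥ 0.1, so fail to reject H₀.
The data do not give significant evidence that the true slope on weekly hours worked is positive.

t = -4.0833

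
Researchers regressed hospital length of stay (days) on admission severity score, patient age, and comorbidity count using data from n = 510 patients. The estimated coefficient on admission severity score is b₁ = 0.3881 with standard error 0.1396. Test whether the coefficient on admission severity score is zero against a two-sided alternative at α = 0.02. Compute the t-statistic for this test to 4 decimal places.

t = 2.7801

H₀: β₁ = 0 vs H₁: β₁ ≠ 0.
t = (b₁ − β₁⁰)/SE = 0.3881 / 0.1396 = 2.7801.
df = n − k − 1 = 510 − 3 − 1 = 506.
Two-sided p ≈ 0.0056, which is < 0.02, so reject H₀.
There is evidence that admission severity score is associated with hospital length of stay, holding the other predictors fixed.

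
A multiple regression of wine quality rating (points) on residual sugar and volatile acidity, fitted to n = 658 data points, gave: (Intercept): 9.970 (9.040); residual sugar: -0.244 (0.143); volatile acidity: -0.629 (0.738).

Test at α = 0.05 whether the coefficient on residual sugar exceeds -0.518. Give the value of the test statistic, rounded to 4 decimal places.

t = 1.9161

Read off: b = -0.244, SE = 0.143 for residual sugar.
H₀: β₁ = -0.518 vs H₁: β₁ > -0.518.
t = (-0.244 − (-0.518)) / 0.143 = 1.9161.
df = n − k − 1 = 658 − 2 − 1 = 655.
One-sided p ≈ 0.0279, which is < 0.05, so reject H₀.
There is evidence that the true slope on residual sugar exceeds -0.518 points per unit, holding the other predictors fixed.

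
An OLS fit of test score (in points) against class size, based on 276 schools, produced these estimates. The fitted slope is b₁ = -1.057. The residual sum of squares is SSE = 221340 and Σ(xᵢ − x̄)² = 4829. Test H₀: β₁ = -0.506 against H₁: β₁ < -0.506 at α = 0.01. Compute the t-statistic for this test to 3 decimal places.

t = -1.347

MSE = SSE/(n − 2) = 221340/274 = 807.81.
SE(b₁) = √(MSE/Sₓₓ) = √(807.81/4829) = 0.409003.
t = (-1.057 − (-0.506)) / 0.409003 = -1.347.
df = n − 2 = 274.
One-sided p ≈ 0.0895, which is ≥ 0.01, so fail to reject H₀.
The data do not give significant evidence that the true slope on class size is below -0.506 points per unit.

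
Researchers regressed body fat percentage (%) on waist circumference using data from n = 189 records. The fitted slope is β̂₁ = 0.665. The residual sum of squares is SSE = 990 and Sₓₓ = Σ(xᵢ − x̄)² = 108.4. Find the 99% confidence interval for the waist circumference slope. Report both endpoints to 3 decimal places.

MSE = SSE/(n − 2) = 990/187 = 5.29412.
SE(β̂₁) = √(MSE/Sₓₓ) = √(5.29412/108.4) = 0.220995.
df = n − 2 = 187.
t* = t_{0.005, 187} = 2.602376.
Margin = t* × SE = 2.602376 × 0.220995 = 0.57511.
CI: 0.665 ± 0.57511 → (0.090, 1.240).
With 99% confidence, each one-unit increase in waist circumference is associated with a change of between 0.090 and 1.240 % in body fat percentage.

(0.090, 1.240)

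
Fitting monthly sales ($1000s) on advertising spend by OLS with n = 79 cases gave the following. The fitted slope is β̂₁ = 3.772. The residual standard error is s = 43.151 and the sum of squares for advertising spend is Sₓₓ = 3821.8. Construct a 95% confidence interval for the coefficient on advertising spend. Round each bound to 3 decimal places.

(2.382, 5.162)

SE(β̂₁) = s/√Sₓₓ = 43.151/√3821.8 = 0.698002.
df = n − 2 = 77.
t* = t_{0.025, 77} = 1.991254.
Margin = t* × SE = 1.991254 × 0.698002 = 1.38990.
CI: 3.772 ± 1.38990 → (2.382, 5.162).
With 95% confidence, each one-unit increase in advertising spend is associated with a change of between 2.382 and 5.162 $1000s in monthly sales.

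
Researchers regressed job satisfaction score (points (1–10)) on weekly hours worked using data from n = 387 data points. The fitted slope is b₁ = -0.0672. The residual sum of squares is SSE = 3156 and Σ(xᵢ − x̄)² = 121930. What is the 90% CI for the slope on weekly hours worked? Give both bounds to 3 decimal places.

MSE = SSE/(n − 2) = 3156/385 = 8.1974.
SE(b₁) = √(MSE/Sₓₓ) = √(8.1974/121930) = 0.00819941.
df = n − 2 = 385.
t* = t_{0.05, 385} = 1.648821.
Margin = t* × SE = 1.648821 × 0.00819941 = 0.01352.
CI: -0.0672 ± 0.01352 → (-0.081, -0.054).
With 90% confidence, each one-unit increase in weekly hours worked is associated with a change of between -0.081 and -0.054 points (1–10) in job satisfaction score.

(-0.081, -0.054)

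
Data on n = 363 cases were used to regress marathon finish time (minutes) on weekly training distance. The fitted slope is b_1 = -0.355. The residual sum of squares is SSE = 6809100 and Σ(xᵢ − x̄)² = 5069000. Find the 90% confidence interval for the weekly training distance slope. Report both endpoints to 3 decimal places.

MSE = SSE/(n − 2) = 6809100/361 = 18861.8.
SE(b_1) = √(MSE/Sₓₓ) = √(18861.8/5069000) = 0.061.
df = n − 2 = 361.
t* = t_{0.05, 361} = 1.649086.
Margin = t* × SE = 1.649086 × 0.061 = 0.10059.
CI: -0.355 ± 0.10059 → (-0.456, -0.254).
With 90% confidence, each one-unit increase in weekly training distance is associated with a change of between -0.456 and -0.254 minutes in marathon finish time.

(-0.456, -0.254)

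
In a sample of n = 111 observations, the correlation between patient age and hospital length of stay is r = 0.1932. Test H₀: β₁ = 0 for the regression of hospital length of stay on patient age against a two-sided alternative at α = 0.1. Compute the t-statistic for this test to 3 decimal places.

t = 2.056

t = r·√(n − 2)/√(1 − r²) = 0.1932·√109/√0.962674 = 2.056.
df = n − 2 = 109.
Two-sided p ≈ 0.0422, which is < 0.1, so reject H₀.
There is evidence of a linear association between patient age and hospital length of stay.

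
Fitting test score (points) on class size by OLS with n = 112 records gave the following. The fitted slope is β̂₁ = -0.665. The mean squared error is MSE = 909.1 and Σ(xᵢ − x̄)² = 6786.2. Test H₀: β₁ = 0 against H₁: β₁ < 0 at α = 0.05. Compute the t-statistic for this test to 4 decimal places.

SE(β̂₁) = √(MSE/Sₓₓ) = √(909.1/6786.2) = 0.36601.
t = -0.665 / 0.36601 = -1.8169.
df = n − 2 = 110.
One-sided p ≈ 0.0360, which is < 0.05, so reject H₀.
There is evidence that the true slope on class size is negative.

t = -1.8169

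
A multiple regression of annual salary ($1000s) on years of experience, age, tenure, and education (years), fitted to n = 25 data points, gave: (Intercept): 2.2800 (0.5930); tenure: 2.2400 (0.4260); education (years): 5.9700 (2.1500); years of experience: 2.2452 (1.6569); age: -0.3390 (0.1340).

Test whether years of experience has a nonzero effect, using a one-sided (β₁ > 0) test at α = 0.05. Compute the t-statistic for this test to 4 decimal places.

t = 1.3551

Read off: b = 2.2452, SE = 1.6569 for years of experience.
H₀: β₁ = 0 vs H₁: β₁ > 0.
t = 2.2452 / 1.6569 = 1.3551.
df = n − k − 1 = 25 − 4 − 1 = 20.
One-sided p ≈ 0.0953, which is ≥ 0.05, so fail to reject H₀.
The data do not give significant evidence that the true slope on years of experience is positive, holding the other predictors fixed.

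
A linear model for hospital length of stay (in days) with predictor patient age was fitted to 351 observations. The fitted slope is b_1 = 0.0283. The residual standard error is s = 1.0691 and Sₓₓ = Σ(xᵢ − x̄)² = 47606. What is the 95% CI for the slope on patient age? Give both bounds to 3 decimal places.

SE(b_1) = s/√Sₓₓ = 1.0691/√47606 = 0.0048999.
df = n − 2 = 349.
t* = t_{0.025, 349} = 1.966785.
Margin = t* × SE = 1.966785 × 0.0048999 = 0.00964.
CI: 0.0283 ± 0.00964 → (0.019, 0.038).
With 95% confidence, each one-unit increase in patient age is associated with a change of between 0.019 and 0.038 days in hospital length of stay.

(0.019, 0.038)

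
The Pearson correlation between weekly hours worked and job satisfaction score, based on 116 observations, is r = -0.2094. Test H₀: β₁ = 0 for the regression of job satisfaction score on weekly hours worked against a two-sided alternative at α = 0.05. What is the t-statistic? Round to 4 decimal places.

t = r·√(n − 2)/√(1 − r²) = -0.2094·√114/√0.956152 = -2.2865.
df = n − 2 = 114.
Two-sided p ≈ 0.0241, which is < 0.05, so reject H₀.
There is evidence of a linear association between weekly hours worked and job satisfaction score.

t = -2.2865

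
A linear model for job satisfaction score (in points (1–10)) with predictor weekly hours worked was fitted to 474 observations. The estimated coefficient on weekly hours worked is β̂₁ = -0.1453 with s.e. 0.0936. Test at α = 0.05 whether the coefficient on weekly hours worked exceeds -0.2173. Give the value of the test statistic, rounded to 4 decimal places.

t = 0.7692

H₀: β₁ = -0.2173 vs H₁: β₁ > -0.2173.
t = (β̂₁ − β₁⁰)/SE = (-0.1453 − (-0.2173)) / 0.0936 = 0.7692.
df = n − 2 = 474 − 2 = 472.
One-sided p ≈ 0.2211, which is ≥ 0.05, so fail to reject H₀.
The data do not give significant evidence that the true slope on weekly hours worked exceeds -0.2173 points (1–10) per unit.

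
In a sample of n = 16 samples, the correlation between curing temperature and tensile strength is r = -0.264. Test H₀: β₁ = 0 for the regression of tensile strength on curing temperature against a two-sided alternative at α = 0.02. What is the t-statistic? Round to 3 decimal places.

t = -1.024

t = r·√(n − 2)/√(1 − r²) = -0.264·√14/√0.930304 = -1.024.
df = n − 2 = 14.
Two-sided p ≈ 0.3231, which is ≥ 0.02, so fail to reject H₀.
The data do not give significant evidence of a linear association between curing temperature and tensile strength.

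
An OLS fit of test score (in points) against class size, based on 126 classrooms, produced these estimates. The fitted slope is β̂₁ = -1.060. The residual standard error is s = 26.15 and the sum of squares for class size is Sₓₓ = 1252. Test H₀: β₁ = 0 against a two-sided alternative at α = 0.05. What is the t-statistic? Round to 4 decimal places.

t = -1.4343

SE(β̂₁) = s/√Sₓₓ = 26.15/√1252 = 0.739043.
t = -1.060 / 0.739043 = -1.4343.
df = n − 2 = 124.
Two-sided p ≈ 0.1540, which is ≥ 0.05, so fail to reject H₀.
The data do not give significant evidence of an association between class size and test score.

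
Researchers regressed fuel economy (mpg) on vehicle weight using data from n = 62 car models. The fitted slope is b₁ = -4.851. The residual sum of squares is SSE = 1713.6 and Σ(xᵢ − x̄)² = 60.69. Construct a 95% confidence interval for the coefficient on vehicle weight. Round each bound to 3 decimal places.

MSE = SSE/(n − 2) = 1713.6/60 = 28.56.
SE(b₁) = √(MSE/Sₓₓ) = √(28.56/60.69) = 0.685994.
df = n − 2 = 60.
t* = t_{0.025, 60} = 2.000298.
Margin = t* × SE = 2.000298 × 0.685994 = 1.37219.
CI: -4.851 ± 1.37219 → (-6.223, -3.479).
With 95% confidence, each one-unit increase in vehicle weight is associated with a change of between -6.223 and -3.479 mpg in fuel economy.

(-6.223, -3.479)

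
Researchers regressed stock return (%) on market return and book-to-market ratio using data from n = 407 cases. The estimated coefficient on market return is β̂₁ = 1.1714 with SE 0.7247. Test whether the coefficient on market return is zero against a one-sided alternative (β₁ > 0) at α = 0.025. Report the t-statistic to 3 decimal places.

t = 1.616

H₀: β₁ = 0 vs H₁: β₁ > 0.
t = (β̂₁ − β₁⁰)/SE = 1.1714 / 0.7247 = 1.616.
df = n − k − 1 = 407 − 2 − 1 = 404.
One-sided p ≈ 0.0534, which is ≥ 0.025, so fail to reject H₀.
The data do not give significant evidence that the true slope on market return is positive, holding the other predictors fixed.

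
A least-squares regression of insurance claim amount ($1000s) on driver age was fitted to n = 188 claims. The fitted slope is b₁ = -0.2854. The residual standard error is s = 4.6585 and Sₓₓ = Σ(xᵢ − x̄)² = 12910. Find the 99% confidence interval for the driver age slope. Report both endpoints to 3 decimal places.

SE(b₁) = s/√Sₓₓ = 4.6585/√12910 = 0.0409999.
df = n − 2 = 186.
t* = t_{0.005, 186} = 2.60252.
Margin = t* × SE = 2.60252 × 0.0409999 = 0.10670.
CI: -0.2854 ± 0.10670 → (-0.392, -0.179).
With 99% confidence, each one-unit increase in driver age is associated with a change of between -0.392 and -0.179 $1000s in insurance claim amount.

(-0.392, -0.179)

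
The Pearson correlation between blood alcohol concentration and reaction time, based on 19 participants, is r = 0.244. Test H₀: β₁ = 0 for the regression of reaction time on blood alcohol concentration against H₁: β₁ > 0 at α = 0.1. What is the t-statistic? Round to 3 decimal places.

t = 1.037

t = r·√(n − 2)/√(1 − r²) = 0.244·√17/√0.940464 = 1.037.
df = n − 2 = 17.
One-sided p ≈ 0.1570, which is ≥ 0.1, so fail to reject H₀.
The data do not give significant evidence of a linear association between blood alcohol concentration and reaction time.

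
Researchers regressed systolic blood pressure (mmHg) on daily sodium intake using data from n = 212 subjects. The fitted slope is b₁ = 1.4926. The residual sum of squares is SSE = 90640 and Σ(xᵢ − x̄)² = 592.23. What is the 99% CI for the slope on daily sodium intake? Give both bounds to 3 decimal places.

(-0.727, 3.712)

MSE = SSE/(n − 2) = 90640/210 = 431.619.
SE(b₁) = √(MSE/Sₓₓ) = √(431.619/592.23) = 0.8537.
df = n − 2 = 210.
t* = t_{0.005, 210} = 2.599443.
Margin = t* × SE = 2.599443 × 0.8537 = 2.21914.
CI: 1.4926 ± 2.21914 → (-0.727, 3.712).
With 99% confidence, each one-unit increase in daily sodium intake is associated with a change of between -0.727 and 3.712 mmHg in systolic blood pressure.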